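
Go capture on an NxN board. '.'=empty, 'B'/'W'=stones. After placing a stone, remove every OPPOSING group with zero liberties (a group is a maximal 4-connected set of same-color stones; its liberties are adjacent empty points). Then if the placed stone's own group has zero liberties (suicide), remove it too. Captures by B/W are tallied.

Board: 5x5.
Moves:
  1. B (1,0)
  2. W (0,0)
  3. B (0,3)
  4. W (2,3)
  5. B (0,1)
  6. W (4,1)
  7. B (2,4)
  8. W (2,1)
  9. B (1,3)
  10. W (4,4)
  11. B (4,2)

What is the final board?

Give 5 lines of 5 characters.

Answer: .B.B.
B..B.
.W.WB
.....
.WB.W

Derivation:
Move 1: B@(1,0) -> caps B=0 W=0
Move 2: W@(0,0) -> caps B=0 W=0
Move 3: B@(0,3) -> caps B=0 W=0
Move 4: W@(2,3) -> caps B=0 W=0
Move 5: B@(0,1) -> caps B=1 W=0
Move 6: W@(4,1) -> caps B=1 W=0
Move 7: B@(2,4) -> caps B=1 W=0
Move 8: W@(2,1) -> caps B=1 W=0
Move 9: B@(1,3) -> caps B=1 W=0
Move 10: W@(4,4) -> caps B=1 W=0
Move 11: B@(4,2) -> caps B=1 W=0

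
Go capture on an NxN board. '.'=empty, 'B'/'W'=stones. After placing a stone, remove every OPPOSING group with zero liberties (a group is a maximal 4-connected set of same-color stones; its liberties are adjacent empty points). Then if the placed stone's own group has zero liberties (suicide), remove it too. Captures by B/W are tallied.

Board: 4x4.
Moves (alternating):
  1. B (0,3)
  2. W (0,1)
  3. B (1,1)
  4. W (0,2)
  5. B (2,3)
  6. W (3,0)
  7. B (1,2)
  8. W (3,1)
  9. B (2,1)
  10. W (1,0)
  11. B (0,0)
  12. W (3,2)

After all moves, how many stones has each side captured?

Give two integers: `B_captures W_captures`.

Move 1: B@(0,3) -> caps B=0 W=0
Move 2: W@(0,1) -> caps B=0 W=0
Move 3: B@(1,1) -> caps B=0 W=0
Move 4: W@(0,2) -> caps B=0 W=0
Move 5: B@(2,3) -> caps B=0 W=0
Move 6: W@(3,0) -> caps B=0 W=0
Move 7: B@(1,2) -> caps B=0 W=0
Move 8: W@(3,1) -> caps B=0 W=0
Move 9: B@(2,1) -> caps B=0 W=0
Move 10: W@(1,0) -> caps B=0 W=0
Move 11: B@(0,0) -> caps B=2 W=0
Move 12: W@(3,2) -> caps B=2 W=0

Answer: 2 0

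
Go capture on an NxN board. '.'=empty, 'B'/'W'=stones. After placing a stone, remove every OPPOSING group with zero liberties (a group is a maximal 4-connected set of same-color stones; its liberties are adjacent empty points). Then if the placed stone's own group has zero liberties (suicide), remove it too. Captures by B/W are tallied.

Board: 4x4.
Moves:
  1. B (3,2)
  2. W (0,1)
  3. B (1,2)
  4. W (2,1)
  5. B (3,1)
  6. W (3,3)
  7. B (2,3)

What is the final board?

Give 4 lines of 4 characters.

Move 1: B@(3,2) -> caps B=0 W=0
Move 2: W@(0,1) -> caps B=0 W=0
Move 3: B@(1,2) -> caps B=0 W=0
Move 4: W@(2,1) -> caps B=0 W=0
Move 5: B@(3,1) -> caps B=0 W=0
Move 6: W@(3,3) -> caps B=0 W=0
Move 7: B@(2,3) -> caps B=1 W=0

Answer: .W..
..B.
.W.B
.BB.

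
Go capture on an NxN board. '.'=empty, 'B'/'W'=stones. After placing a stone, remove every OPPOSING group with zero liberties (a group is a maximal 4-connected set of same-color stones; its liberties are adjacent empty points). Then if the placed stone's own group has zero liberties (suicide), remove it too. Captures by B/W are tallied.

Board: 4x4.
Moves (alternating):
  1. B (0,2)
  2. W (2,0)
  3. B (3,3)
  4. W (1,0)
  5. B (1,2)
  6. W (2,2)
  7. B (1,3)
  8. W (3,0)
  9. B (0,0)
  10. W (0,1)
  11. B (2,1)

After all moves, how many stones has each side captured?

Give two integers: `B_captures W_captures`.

Move 1: B@(0,2) -> caps B=0 W=0
Move 2: W@(2,0) -> caps B=0 W=0
Move 3: B@(3,3) -> caps B=0 W=0
Move 4: W@(1,0) -> caps B=0 W=0
Move 5: B@(1,2) -> caps B=0 W=0
Move 6: W@(2,2) -> caps B=0 W=0
Move 7: B@(1,3) -> caps B=0 W=0
Move 8: W@(3,0) -> caps B=0 W=0
Move 9: B@(0,0) -> caps B=0 W=0
Move 10: W@(0,1) -> caps B=0 W=1
Move 11: B@(2,1) -> caps B=0 W=1

Answer: 0 1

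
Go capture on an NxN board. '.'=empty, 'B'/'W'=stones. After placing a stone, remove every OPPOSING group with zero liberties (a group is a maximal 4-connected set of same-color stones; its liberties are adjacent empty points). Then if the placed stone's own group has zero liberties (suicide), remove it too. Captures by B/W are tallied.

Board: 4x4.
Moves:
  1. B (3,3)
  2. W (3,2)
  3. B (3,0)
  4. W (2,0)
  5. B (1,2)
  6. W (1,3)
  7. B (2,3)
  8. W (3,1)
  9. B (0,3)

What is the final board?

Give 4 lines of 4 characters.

Answer: ...B
..B.
W..B
.WWB

Derivation:
Move 1: B@(3,3) -> caps B=0 W=0
Move 2: W@(3,2) -> caps B=0 W=0
Move 3: B@(3,0) -> caps B=0 W=0
Move 4: W@(2,0) -> caps B=0 W=0
Move 5: B@(1,2) -> caps B=0 W=0
Move 6: W@(1,3) -> caps B=0 W=0
Move 7: B@(2,3) -> caps B=0 W=0
Move 8: W@(3,1) -> caps B=0 W=1
Move 9: B@(0,3) -> caps B=1 W=1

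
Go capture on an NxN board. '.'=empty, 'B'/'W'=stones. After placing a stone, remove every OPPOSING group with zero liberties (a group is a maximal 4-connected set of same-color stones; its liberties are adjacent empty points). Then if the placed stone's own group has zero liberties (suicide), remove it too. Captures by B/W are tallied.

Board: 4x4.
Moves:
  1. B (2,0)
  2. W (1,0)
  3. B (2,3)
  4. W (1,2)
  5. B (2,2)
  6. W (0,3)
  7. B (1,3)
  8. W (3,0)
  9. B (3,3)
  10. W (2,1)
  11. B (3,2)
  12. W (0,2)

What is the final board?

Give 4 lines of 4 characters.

Answer: ..WW
W.WB
.WBB
W.BB

Derivation:
Move 1: B@(2,0) -> caps B=0 W=0
Move 2: W@(1,0) -> caps B=0 W=0
Move 3: B@(2,3) -> caps B=0 W=0
Move 4: W@(1,2) -> caps B=0 W=0
Move 5: B@(2,2) -> caps B=0 W=0
Move 6: W@(0,3) -> caps B=0 W=0
Move 7: B@(1,3) -> caps B=0 W=0
Move 8: W@(3,0) -> caps B=0 W=0
Move 9: B@(3,3) -> caps B=0 W=0
Move 10: W@(2,1) -> caps B=0 W=1
Move 11: B@(3,2) -> caps B=0 W=1
Move 12: W@(0,2) -> caps B=0 W=1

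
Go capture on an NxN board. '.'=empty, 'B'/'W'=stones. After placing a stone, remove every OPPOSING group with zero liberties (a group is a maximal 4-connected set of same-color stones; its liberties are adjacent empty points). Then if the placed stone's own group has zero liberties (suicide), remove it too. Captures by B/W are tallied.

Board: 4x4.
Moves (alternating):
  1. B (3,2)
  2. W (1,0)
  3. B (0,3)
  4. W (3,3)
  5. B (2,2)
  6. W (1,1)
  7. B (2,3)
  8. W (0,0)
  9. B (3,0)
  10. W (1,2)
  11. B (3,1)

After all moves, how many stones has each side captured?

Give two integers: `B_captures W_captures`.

Answer: 1 0

Derivation:
Move 1: B@(3,2) -> caps B=0 W=0
Move 2: W@(1,0) -> caps B=0 W=0
Move 3: B@(0,3) -> caps B=0 W=0
Move 4: W@(3,3) -> caps B=0 W=0
Move 5: B@(2,2) -> caps B=0 W=0
Move 6: W@(1,1) -> caps B=0 W=0
Move 7: B@(2,3) -> caps B=1 W=0
Move 8: W@(0,0) -> caps B=1 W=0
Move 9: B@(3,0) -> caps B=1 W=0
Move 10: W@(1,2) -> caps B=1 W=0
Move 11: B@(3,1) -> caps B=1 W=0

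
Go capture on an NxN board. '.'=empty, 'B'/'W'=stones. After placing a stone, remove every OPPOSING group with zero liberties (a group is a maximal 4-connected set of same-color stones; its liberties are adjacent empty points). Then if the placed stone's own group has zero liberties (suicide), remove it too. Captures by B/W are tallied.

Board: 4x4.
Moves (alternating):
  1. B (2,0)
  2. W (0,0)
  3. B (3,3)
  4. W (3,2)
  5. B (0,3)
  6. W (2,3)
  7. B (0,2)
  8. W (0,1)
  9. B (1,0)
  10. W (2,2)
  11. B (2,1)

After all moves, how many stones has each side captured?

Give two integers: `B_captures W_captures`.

Move 1: B@(2,0) -> caps B=0 W=0
Move 2: W@(0,0) -> caps B=0 W=0
Move 3: B@(3,3) -> caps B=0 W=0
Move 4: W@(3,2) -> caps B=0 W=0
Move 5: B@(0,3) -> caps B=0 W=0
Move 6: W@(2,3) -> caps B=0 W=1
Move 7: B@(0,2) -> caps B=0 W=1
Move 8: W@(0,1) -> caps B=0 W=1
Move 9: B@(1,0) -> caps B=0 W=1
Move 10: W@(2,2) -> caps B=0 W=1
Move 11: B@(2,1) -> caps B=0 W=1

Answer: 0 1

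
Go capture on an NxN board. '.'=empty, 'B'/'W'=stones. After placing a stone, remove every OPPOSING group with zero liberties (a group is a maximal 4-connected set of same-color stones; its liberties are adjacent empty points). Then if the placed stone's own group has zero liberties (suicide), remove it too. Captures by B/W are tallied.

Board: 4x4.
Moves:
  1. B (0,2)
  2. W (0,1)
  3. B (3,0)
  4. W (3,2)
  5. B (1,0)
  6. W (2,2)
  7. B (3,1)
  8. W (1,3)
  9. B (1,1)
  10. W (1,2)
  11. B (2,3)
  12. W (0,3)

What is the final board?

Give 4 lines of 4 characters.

Move 1: B@(0,2) -> caps B=0 W=0
Move 2: W@(0,1) -> caps B=0 W=0
Move 3: B@(3,0) -> caps B=0 W=0
Move 4: W@(3,2) -> caps B=0 W=0
Move 5: B@(1,0) -> caps B=0 W=0
Move 6: W@(2,2) -> caps B=0 W=0
Move 7: B@(3,1) -> caps B=0 W=0
Move 8: W@(1,3) -> caps B=0 W=0
Move 9: B@(1,1) -> caps B=0 W=0
Move 10: W@(1,2) -> caps B=0 W=0
Move 11: B@(2,3) -> caps B=0 W=0
Move 12: W@(0,3) -> caps B=0 W=1

Answer: .W.W
BBWW
..WB
BBW.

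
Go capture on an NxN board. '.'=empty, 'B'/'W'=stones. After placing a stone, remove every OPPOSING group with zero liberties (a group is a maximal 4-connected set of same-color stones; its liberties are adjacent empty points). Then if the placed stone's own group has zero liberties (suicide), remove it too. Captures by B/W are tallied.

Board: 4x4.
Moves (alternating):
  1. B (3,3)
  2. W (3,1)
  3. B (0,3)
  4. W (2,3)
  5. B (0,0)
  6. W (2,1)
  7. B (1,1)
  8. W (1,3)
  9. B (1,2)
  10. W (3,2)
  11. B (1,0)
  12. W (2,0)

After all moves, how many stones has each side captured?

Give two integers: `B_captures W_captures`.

Move 1: B@(3,3) -> caps B=0 W=0
Move 2: W@(3,1) -> caps B=0 W=0
Move 3: B@(0,3) -> caps B=0 W=0
Move 4: W@(2,3) -> caps B=0 W=0
Move 5: B@(0,0) -> caps B=0 W=0
Move 6: W@(2,1) -> caps B=0 W=0
Move 7: B@(1,1) -> caps B=0 W=0
Move 8: W@(1,3) -> caps B=0 W=0
Move 9: B@(1,2) -> caps B=0 W=0
Move 10: W@(3,2) -> caps B=0 W=1
Move 11: B@(1,0) -> caps B=0 W=1
Move 12: W@(2,0) -> caps B=0 W=1

Answer: 0 1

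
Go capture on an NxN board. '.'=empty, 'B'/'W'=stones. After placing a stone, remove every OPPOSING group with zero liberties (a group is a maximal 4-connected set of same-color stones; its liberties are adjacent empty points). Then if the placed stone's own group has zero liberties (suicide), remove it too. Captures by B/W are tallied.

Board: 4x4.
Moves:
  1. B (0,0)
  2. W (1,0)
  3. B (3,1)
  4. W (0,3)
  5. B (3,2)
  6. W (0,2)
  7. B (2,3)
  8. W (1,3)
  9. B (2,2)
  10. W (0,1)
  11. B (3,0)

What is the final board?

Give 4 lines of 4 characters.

Move 1: B@(0,0) -> caps B=0 W=0
Move 2: W@(1,0) -> caps B=0 W=0
Move 3: B@(3,1) -> caps B=0 W=0
Move 4: W@(0,3) -> caps B=0 W=0
Move 5: B@(3,2) -> caps B=0 W=0
Move 6: W@(0,2) -> caps B=0 W=0
Move 7: B@(2,3) -> caps B=0 W=0
Move 8: W@(1,3) -> caps B=0 W=0
Move 9: B@(2,2) -> caps B=0 W=0
Move 10: W@(0,1) -> caps B=0 W=1
Move 11: B@(3,0) -> caps B=0 W=1

Answer: .WWW
W..W
..BB
BBB.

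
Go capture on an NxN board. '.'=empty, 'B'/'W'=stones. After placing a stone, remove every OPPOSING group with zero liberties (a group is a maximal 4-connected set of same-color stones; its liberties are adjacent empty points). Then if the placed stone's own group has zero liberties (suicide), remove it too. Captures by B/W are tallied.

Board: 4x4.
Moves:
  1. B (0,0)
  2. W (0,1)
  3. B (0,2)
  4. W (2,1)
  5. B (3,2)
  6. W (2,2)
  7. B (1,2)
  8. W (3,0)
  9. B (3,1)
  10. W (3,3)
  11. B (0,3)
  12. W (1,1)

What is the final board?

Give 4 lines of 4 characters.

Move 1: B@(0,0) -> caps B=0 W=0
Move 2: W@(0,1) -> caps B=0 W=0
Move 3: B@(0,2) -> caps B=0 W=0
Move 4: W@(2,1) -> caps B=0 W=0
Move 5: B@(3,2) -> caps B=0 W=0
Move 6: W@(2,2) -> caps B=0 W=0
Move 7: B@(1,2) -> caps B=0 W=0
Move 8: W@(3,0) -> caps B=0 W=0
Move 9: B@(3,1) -> caps B=0 W=0
Move 10: W@(3,3) -> caps B=0 W=2
Move 11: B@(0,3) -> caps B=0 W=2
Move 12: W@(1,1) -> caps B=0 W=2

Answer: BWBB
.WB.
.WW.
W..W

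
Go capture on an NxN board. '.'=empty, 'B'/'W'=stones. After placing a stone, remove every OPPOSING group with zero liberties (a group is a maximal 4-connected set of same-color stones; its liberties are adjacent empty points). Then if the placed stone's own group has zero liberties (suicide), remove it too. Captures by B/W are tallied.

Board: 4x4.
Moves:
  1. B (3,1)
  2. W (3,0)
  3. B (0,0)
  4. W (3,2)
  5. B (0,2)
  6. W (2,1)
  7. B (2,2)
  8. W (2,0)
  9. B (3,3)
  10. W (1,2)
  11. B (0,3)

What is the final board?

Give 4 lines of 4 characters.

Answer: B.BB
..W.
WWB.
W.WB

Derivation:
Move 1: B@(3,1) -> caps B=0 W=0
Move 2: W@(3,0) -> caps B=0 W=0
Move 3: B@(0,0) -> caps B=0 W=0
Move 4: W@(3,2) -> caps B=0 W=0
Move 5: B@(0,2) -> caps B=0 W=0
Move 6: W@(2,1) -> caps B=0 W=1
Move 7: B@(2,2) -> caps B=0 W=1
Move 8: W@(2,0) -> caps B=0 W=1
Move 9: B@(3,3) -> caps B=0 W=1
Move 10: W@(1,2) -> caps B=0 W=1
Move 11: B@(0,3) -> caps B=0 W=1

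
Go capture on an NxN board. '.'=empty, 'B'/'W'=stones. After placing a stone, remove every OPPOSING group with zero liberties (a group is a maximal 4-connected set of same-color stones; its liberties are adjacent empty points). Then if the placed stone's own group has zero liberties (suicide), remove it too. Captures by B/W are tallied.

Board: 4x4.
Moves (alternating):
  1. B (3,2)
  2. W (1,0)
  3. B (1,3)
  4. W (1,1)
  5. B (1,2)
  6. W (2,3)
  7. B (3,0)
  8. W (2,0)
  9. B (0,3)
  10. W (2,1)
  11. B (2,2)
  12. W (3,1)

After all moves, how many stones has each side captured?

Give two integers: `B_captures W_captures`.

Move 1: B@(3,2) -> caps B=0 W=0
Move 2: W@(1,0) -> caps B=0 W=0
Move 3: B@(1,3) -> caps B=0 W=0
Move 4: W@(1,1) -> caps B=0 W=0
Move 5: B@(1,2) -> caps B=0 W=0
Move 6: W@(2,3) -> caps B=0 W=0
Move 7: B@(3,0) -> caps B=0 W=0
Move 8: W@(2,0) -> caps B=0 W=0
Move 9: B@(0,3) -> caps B=0 W=0
Move 10: W@(2,1) -> caps B=0 W=0
Move 11: B@(2,2) -> caps B=0 W=0
Move 12: W@(3,1) -> caps B=0 W=1

Answer: 0 1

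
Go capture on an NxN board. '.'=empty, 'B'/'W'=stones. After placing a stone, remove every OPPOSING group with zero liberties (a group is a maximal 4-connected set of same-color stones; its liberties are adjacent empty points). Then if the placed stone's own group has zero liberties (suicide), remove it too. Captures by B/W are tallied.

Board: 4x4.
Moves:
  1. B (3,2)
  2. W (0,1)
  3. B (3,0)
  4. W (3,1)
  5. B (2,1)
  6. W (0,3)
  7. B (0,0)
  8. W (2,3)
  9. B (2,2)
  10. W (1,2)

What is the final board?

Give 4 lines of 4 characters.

Answer: BW.W
..W.
.BBW
B.B.

Derivation:
Move 1: B@(3,2) -> caps B=0 W=0
Move 2: W@(0,1) -> caps B=0 W=0
Move 3: B@(3,0) -> caps B=0 W=0
Move 4: W@(3,1) -> caps B=0 W=0
Move 5: B@(2,1) -> caps B=1 W=0
Move 6: W@(0,3) -> caps B=1 W=0
Move 7: B@(0,0) -> caps B=1 W=0
Move 8: W@(2,3) -> caps B=1 W=0
Move 9: B@(2,2) -> caps B=1 W=0
Move 10: W@(1,2) -> caps B=1 W=0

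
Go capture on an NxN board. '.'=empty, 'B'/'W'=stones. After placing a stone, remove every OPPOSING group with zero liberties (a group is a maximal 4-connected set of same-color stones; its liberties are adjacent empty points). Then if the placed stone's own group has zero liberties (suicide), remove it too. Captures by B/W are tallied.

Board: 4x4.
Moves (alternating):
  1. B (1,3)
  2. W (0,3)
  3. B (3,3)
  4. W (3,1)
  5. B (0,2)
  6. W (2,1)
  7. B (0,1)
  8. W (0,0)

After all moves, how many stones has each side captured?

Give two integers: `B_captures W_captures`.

Answer: 1 0

Derivation:
Move 1: B@(1,3) -> caps B=0 W=0
Move 2: W@(0,3) -> caps B=0 W=0
Move 3: B@(3,3) -> caps B=0 W=0
Move 4: W@(3,1) -> caps B=0 W=0
Move 5: B@(0,2) -> caps B=1 W=0
Move 6: W@(2,1) -> caps B=1 W=0
Move 7: B@(0,1) -> caps B=1 W=0
Move 8: W@(0,0) -> caps B=1 W=0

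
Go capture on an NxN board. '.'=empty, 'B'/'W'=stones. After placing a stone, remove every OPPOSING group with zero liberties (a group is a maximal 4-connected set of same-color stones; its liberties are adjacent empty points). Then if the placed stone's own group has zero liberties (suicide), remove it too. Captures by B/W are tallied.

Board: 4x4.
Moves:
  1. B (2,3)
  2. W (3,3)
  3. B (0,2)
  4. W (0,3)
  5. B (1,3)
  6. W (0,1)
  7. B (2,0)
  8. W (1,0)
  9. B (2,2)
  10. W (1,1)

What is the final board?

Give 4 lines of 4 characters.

Answer: .WB.
WW.B
B.BB
...W

Derivation:
Move 1: B@(2,3) -> caps B=0 W=0
Move 2: W@(3,3) -> caps B=0 W=0
Move 3: B@(0,2) -> caps B=0 W=0
Move 4: W@(0,3) -> caps B=0 W=0
Move 5: B@(1,3) -> caps B=1 W=0
Move 6: W@(0,1) -> caps B=1 W=0
Move 7: B@(2,0) -> caps B=1 W=0
Move 8: W@(1,0) -> caps B=1 W=0
Move 9: B@(2,2) -> caps B=1 W=0
Move 10: W@(1,1) -> caps B=1 W=0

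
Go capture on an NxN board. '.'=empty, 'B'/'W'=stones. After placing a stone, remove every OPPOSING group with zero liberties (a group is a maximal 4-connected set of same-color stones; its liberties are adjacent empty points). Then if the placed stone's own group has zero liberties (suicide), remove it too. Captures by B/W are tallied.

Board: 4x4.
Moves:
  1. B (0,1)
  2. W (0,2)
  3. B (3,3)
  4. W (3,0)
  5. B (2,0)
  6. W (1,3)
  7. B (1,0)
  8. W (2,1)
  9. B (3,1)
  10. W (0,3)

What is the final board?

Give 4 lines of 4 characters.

Move 1: B@(0,1) -> caps B=0 W=0
Move 2: W@(0,2) -> caps B=0 W=0
Move 3: B@(3,3) -> caps B=0 W=0
Move 4: W@(3,0) -> caps B=0 W=0
Move 5: B@(2,0) -> caps B=0 W=0
Move 6: W@(1,3) -> caps B=0 W=0
Move 7: B@(1,0) -> caps B=0 W=0
Move 8: W@(2,1) -> caps B=0 W=0
Move 9: B@(3,1) -> caps B=1 W=0
Move 10: W@(0,3) -> caps B=1 W=0

Answer: .BWW
B..W
BW..
.B.B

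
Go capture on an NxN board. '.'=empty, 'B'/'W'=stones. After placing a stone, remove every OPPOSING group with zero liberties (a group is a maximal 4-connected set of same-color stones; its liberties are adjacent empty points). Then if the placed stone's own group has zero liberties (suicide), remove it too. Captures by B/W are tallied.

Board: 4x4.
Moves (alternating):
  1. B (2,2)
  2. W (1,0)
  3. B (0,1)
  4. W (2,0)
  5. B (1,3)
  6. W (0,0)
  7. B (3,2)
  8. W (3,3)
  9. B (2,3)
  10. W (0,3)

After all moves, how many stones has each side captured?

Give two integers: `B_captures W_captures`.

Answer: 1 0

Derivation:
Move 1: B@(2,2) -> caps B=0 W=0
Move 2: W@(1,0) -> caps B=0 W=0
Move 3: B@(0,1) -> caps B=0 W=0
Move 4: W@(2,0) -> caps B=0 W=0
Move 5: B@(1,3) -> caps B=0 W=0
Move 6: W@(0,0) -> caps B=0 W=0
Move 7: B@(3,2) -> caps B=0 W=0
Move 8: W@(3,3) -> caps B=0 W=0
Move 9: B@(2,3) -> caps B=1 W=0
Move 10: W@(0,3) -> caps B=1 W=0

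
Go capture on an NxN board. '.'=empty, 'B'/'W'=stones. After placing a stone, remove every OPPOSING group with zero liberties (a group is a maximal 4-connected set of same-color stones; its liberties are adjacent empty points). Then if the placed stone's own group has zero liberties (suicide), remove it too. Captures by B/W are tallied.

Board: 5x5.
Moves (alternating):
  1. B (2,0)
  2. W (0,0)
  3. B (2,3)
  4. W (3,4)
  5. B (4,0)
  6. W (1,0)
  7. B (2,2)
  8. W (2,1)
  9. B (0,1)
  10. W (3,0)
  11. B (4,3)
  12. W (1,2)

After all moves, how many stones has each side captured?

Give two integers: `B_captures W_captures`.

Move 1: B@(2,0) -> caps B=0 W=0
Move 2: W@(0,0) -> caps B=0 W=0
Move 3: B@(2,3) -> caps B=0 W=0
Move 4: W@(3,4) -> caps B=0 W=0
Move 5: B@(4,0) -> caps B=0 W=0
Move 6: W@(1,0) -> caps B=0 W=0
Move 7: B@(2,2) -> caps B=0 W=0
Move 8: W@(2,1) -> caps B=0 W=0
Move 9: B@(0,1) -> caps B=0 W=0
Move 10: W@(3,0) -> caps B=0 W=1
Move 11: B@(4,3) -> caps B=0 W=1
Move 12: W@(1,2) -> caps B=0 W=1

Answer: 0 1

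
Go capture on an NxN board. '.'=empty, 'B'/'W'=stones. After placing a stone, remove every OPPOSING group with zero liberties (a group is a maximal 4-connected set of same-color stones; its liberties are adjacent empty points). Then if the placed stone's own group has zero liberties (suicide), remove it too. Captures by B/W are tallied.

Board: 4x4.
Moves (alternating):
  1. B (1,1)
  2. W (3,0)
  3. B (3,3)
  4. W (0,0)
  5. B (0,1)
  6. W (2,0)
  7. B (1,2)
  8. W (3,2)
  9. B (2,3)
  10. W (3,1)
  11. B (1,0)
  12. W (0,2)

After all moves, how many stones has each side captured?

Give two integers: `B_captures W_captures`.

Move 1: B@(1,1) -> caps B=0 W=0
Move 2: W@(3,0) -> caps B=0 W=0
Move 3: B@(3,3) -> caps B=0 W=0
Move 4: W@(0,0) -> caps B=0 W=0
Move 5: B@(0,1) -> caps B=0 W=0
Move 6: W@(2,0) -> caps B=0 W=0
Move 7: B@(1,2) -> caps B=0 W=0
Move 8: W@(3,2) -> caps B=0 W=0
Move 9: B@(2,3) -> caps B=0 W=0
Move 10: W@(3,1) -> caps B=0 W=0
Move 11: B@(1,0) -> caps B=1 W=0
Move 12: W@(0,2) -> caps B=1 W=0

Answer: 1 0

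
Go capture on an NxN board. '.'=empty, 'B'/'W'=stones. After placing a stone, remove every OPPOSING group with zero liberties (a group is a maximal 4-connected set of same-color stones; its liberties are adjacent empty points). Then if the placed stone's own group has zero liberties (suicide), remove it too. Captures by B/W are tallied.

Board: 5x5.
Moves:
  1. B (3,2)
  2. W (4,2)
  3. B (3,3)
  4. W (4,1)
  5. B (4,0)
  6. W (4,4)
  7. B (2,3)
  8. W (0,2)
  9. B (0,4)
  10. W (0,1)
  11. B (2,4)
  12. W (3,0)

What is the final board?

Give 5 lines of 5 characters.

Move 1: B@(3,2) -> caps B=0 W=0
Move 2: W@(4,2) -> caps B=0 W=0
Move 3: B@(3,3) -> caps B=0 W=0
Move 4: W@(4,1) -> caps B=0 W=0
Move 5: B@(4,0) -> caps B=0 W=0
Move 6: W@(4,4) -> caps B=0 W=0
Move 7: B@(2,3) -> caps B=0 W=0
Move 8: W@(0,2) -> caps B=0 W=0
Move 9: B@(0,4) -> caps B=0 W=0
Move 10: W@(0,1) -> caps B=0 W=0
Move 11: B@(2,4) -> caps B=0 W=0
Move 12: W@(3,0) -> caps B=0 W=1

Answer: .WW.B
.....
...BB
W.BB.
.WW.W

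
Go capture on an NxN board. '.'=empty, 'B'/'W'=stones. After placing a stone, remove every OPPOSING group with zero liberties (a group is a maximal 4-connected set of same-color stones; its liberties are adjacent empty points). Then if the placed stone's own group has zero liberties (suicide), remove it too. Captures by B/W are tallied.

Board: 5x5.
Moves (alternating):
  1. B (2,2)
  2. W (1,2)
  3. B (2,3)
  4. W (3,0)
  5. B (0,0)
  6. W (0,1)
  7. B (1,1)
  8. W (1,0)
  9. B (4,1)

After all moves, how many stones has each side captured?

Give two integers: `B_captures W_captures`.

Move 1: B@(2,2) -> caps B=0 W=0
Move 2: W@(1,2) -> caps B=0 W=0
Move 3: B@(2,3) -> caps B=0 W=0
Move 4: W@(3,0) -> caps B=0 W=0
Move 5: B@(0,0) -> caps B=0 W=0
Move 6: W@(0,1) -> caps B=0 W=0
Move 7: B@(1,1) -> caps B=0 W=0
Move 8: W@(1,0) -> caps B=0 W=1
Move 9: B@(4,1) -> caps B=0 W=1

Answer: 0 1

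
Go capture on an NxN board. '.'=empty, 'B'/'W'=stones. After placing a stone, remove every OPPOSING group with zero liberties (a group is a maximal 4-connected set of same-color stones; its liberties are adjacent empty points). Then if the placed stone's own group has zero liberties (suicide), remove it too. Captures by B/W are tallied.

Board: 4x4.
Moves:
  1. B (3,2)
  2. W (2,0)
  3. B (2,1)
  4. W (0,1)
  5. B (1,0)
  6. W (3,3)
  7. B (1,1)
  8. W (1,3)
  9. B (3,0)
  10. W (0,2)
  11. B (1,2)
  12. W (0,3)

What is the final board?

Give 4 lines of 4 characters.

Move 1: B@(3,2) -> caps B=0 W=0
Move 2: W@(2,0) -> caps B=0 W=0
Move 3: B@(2,1) -> caps B=0 W=0
Move 4: W@(0,1) -> caps B=0 W=0
Move 5: B@(1,0) -> caps B=0 W=0
Move 6: W@(3,3) -> caps B=0 W=0
Move 7: B@(1,1) -> caps B=0 W=0
Move 8: W@(1,3) -> caps B=0 W=0
Move 9: B@(3,0) -> caps B=1 W=0
Move 10: W@(0,2) -> caps B=1 W=0
Move 11: B@(1,2) -> caps B=1 W=0
Move 12: W@(0,3) -> caps B=1 W=0

Answer: .WWW
BBBW
.B..
B.BW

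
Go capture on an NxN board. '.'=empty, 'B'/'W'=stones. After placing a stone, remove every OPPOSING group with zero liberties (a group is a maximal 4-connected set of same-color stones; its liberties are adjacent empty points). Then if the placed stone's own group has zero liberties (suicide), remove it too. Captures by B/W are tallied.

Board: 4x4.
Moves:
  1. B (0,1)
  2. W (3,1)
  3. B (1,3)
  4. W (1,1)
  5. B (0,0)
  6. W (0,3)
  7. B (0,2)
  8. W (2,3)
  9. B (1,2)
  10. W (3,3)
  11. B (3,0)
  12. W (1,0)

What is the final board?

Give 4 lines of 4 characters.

Move 1: B@(0,1) -> caps B=0 W=0
Move 2: W@(3,1) -> caps B=0 W=0
Move 3: B@(1,3) -> caps B=0 W=0
Move 4: W@(1,1) -> caps B=0 W=0
Move 5: B@(0,0) -> caps B=0 W=0
Move 6: W@(0,3) -> caps B=0 W=0
Move 7: B@(0,2) -> caps B=1 W=0
Move 8: W@(2,3) -> caps B=1 W=0
Move 9: B@(1,2) -> caps B=1 W=0
Move 10: W@(3,3) -> caps B=1 W=0
Move 11: B@(3,0) -> caps B=1 W=0
Move 12: W@(1,0) -> caps B=1 W=0

Answer: BBB.
WWBB
...W
BW.W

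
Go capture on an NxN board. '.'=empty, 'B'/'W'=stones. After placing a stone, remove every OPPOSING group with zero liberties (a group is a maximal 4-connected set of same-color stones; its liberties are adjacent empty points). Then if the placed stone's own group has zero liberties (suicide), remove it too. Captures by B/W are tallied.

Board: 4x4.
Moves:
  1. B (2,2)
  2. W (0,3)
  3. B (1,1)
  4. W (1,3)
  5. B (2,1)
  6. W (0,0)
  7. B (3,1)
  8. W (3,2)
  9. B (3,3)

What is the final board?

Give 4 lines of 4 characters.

Answer: W..W
.B.W
.BB.
.B.B

Derivation:
Move 1: B@(2,2) -> caps B=0 W=0
Move 2: W@(0,3) -> caps B=0 W=0
Move 3: B@(1,1) -> caps B=0 W=0
Move 4: W@(1,3) -> caps B=0 W=0
Move 5: B@(2,1) -> caps B=0 W=0
Move 6: W@(0,0) -> caps B=0 W=0
Move 7: B@(3,1) -> caps B=0 W=0
Move 8: W@(3,2) -> caps B=0 W=0
Move 9: B@(3,3) -> caps B=1 W=0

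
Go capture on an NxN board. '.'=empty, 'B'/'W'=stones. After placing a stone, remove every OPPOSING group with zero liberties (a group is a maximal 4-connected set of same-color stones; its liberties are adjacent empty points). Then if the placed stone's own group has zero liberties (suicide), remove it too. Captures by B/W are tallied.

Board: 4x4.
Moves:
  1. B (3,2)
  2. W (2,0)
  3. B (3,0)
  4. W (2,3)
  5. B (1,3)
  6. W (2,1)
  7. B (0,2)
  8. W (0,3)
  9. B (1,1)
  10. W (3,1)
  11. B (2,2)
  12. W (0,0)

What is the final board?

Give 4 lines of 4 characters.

Move 1: B@(3,2) -> caps B=0 W=0
Move 2: W@(2,0) -> caps B=0 W=0
Move 3: B@(3,0) -> caps B=0 W=0
Move 4: W@(2,3) -> caps B=0 W=0
Move 5: B@(1,3) -> caps B=0 W=0
Move 6: W@(2,1) -> caps B=0 W=0
Move 7: B@(0,2) -> caps B=0 W=0
Move 8: W@(0,3) -> caps B=0 W=0
Move 9: B@(1,1) -> caps B=0 W=0
Move 10: W@(3,1) -> caps B=0 W=1
Move 11: B@(2,2) -> caps B=0 W=1
Move 12: W@(0,0) -> caps B=0 W=1

Answer: W.B.
.B.B
WWBW
.WB.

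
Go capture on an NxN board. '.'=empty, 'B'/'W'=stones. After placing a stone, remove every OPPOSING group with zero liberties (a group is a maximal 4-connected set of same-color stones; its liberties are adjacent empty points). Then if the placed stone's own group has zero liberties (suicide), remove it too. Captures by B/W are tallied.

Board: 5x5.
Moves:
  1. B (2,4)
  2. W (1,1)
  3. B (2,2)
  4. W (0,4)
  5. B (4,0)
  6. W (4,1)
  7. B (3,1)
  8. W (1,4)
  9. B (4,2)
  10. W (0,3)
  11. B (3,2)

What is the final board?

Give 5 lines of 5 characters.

Move 1: B@(2,4) -> caps B=0 W=0
Move 2: W@(1,1) -> caps B=0 W=0
Move 3: B@(2,2) -> caps B=0 W=0
Move 4: W@(0,4) -> caps B=0 W=0
Move 5: B@(4,0) -> caps B=0 W=0
Move 6: W@(4,1) -> caps B=0 W=0
Move 7: B@(3,1) -> caps B=0 W=0
Move 8: W@(1,4) -> caps B=0 W=0
Move 9: B@(4,2) -> caps B=1 W=0
Move 10: W@(0,3) -> caps B=1 W=0
Move 11: B@(3,2) -> caps B=1 W=0

Answer: ...WW
.W..W
..B.B
.BB..
B.B..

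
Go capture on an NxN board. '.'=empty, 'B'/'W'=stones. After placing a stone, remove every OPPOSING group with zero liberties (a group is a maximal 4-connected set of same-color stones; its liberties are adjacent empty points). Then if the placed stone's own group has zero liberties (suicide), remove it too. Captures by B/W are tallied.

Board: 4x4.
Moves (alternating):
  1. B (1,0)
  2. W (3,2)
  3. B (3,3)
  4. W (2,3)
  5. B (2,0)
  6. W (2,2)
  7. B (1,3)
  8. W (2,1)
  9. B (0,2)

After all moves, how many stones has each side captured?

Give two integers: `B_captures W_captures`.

Move 1: B@(1,0) -> caps B=0 W=0
Move 2: W@(3,2) -> caps B=0 W=0
Move 3: B@(3,3) -> caps B=0 W=0
Move 4: W@(2,3) -> caps B=0 W=1
Move 5: B@(2,0) -> caps B=0 W=1
Move 6: W@(2,2) -> caps B=0 W=1
Move 7: B@(1,3) -> caps B=0 W=1
Move 8: W@(2,1) -> caps B=0 W=1
Move 9: B@(0,2) -> caps B=0 W=1

Answer: 0 1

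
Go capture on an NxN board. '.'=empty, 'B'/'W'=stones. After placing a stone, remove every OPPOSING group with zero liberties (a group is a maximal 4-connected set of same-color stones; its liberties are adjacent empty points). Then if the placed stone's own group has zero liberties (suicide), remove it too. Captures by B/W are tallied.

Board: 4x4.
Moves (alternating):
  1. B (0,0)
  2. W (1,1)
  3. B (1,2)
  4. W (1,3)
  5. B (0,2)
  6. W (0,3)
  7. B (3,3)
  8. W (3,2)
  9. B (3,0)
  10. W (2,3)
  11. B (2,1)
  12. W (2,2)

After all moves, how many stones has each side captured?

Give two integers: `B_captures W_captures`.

Answer: 0 1

Derivation:
Move 1: B@(0,0) -> caps B=0 W=0
Move 2: W@(1,1) -> caps B=0 W=0
Move 3: B@(1,2) -> caps B=0 W=0
Move 4: W@(1,3) -> caps B=0 W=0
Move 5: B@(0,2) -> caps B=0 W=0
Move 6: W@(0,3) -> caps B=0 W=0
Move 7: B@(3,3) -> caps B=0 W=0
Move 8: W@(3,2) -> caps B=0 W=0
Move 9: B@(3,0) -> caps B=0 W=0
Move 10: W@(2,3) -> caps B=0 W=1
Move 11: B@(2,1) -> caps B=0 W=1
Move 12: W@(2,2) -> caps B=0 W=1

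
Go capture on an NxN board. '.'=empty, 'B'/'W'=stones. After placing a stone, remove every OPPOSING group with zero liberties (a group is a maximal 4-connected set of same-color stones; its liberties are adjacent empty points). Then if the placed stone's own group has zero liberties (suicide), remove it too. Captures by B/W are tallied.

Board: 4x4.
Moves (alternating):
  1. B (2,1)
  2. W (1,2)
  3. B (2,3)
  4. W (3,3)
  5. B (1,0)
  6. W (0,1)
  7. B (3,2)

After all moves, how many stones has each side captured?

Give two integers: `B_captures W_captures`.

Move 1: B@(2,1) -> caps B=0 W=0
Move 2: W@(1,2) -> caps B=0 W=0
Move 3: B@(2,3) -> caps B=0 W=0
Move 4: W@(3,3) -> caps B=0 W=0
Move 5: B@(1,0) -> caps B=0 W=0
Move 6: W@(0,1) -> caps B=0 W=0
Move 7: B@(3,2) -> caps B=1 W=0

Answer: 1 0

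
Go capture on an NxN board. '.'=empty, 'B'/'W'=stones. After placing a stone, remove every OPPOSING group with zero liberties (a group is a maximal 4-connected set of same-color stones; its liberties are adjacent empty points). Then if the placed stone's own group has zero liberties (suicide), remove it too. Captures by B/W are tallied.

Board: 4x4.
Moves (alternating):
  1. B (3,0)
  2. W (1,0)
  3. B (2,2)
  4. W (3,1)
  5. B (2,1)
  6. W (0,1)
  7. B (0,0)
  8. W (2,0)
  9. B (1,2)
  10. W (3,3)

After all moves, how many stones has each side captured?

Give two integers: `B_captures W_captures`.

Move 1: B@(3,0) -> caps B=0 W=0
Move 2: W@(1,0) -> caps B=0 W=0
Move 3: B@(2,2) -> caps B=0 W=0
Move 4: W@(3,1) -> caps B=0 W=0
Move 5: B@(2,1) -> caps B=0 W=0
Move 6: W@(0,1) -> caps B=0 W=0
Move 7: B@(0,0) -> caps B=0 W=0
Move 8: W@(2,0) -> caps B=0 W=1
Move 9: B@(1,2) -> caps B=0 W=1
Move 10: W@(3,3) -> caps B=0 W=1

Answer: 0 1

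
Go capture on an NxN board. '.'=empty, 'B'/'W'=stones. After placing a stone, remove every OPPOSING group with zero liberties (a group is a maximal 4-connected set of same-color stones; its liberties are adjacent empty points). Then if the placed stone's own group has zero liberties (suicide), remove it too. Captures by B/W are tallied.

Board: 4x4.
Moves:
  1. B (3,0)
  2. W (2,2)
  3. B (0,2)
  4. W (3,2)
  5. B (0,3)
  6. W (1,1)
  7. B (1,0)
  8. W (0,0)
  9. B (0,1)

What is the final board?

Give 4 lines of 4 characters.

Answer: .BBB
BW..
..W.
B.W.

Derivation:
Move 1: B@(3,0) -> caps B=0 W=0
Move 2: W@(2,2) -> caps B=0 W=0
Move 3: B@(0,2) -> caps B=0 W=0
Move 4: W@(3,2) -> caps B=0 W=0
Move 5: B@(0,3) -> caps B=0 W=0
Move 6: W@(1,1) -> caps B=0 W=0
Move 7: B@(1,0) -> caps B=0 W=0
Move 8: W@(0,0) -> caps B=0 W=0
Move 9: B@(0,1) -> caps B=1 W=0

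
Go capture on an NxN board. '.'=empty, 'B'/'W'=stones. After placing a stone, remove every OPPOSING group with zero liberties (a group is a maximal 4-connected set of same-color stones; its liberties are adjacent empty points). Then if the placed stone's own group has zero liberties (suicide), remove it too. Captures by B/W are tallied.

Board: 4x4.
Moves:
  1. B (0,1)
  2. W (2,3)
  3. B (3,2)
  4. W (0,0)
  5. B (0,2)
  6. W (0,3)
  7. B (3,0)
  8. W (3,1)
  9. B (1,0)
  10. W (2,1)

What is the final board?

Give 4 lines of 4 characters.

Move 1: B@(0,1) -> caps B=0 W=0
Move 2: W@(2,3) -> caps B=0 W=0
Move 3: B@(3,2) -> caps B=0 W=0
Move 4: W@(0,0) -> caps B=0 W=0
Move 5: B@(0,2) -> caps B=0 W=0
Move 6: W@(0,3) -> caps B=0 W=0
Move 7: B@(3,0) -> caps B=0 W=0
Move 8: W@(3,1) -> caps B=0 W=0
Move 9: B@(1,0) -> caps B=1 W=0
Move 10: W@(2,1) -> caps B=1 W=0

Answer: .BBW
B...
.W.W
BWB.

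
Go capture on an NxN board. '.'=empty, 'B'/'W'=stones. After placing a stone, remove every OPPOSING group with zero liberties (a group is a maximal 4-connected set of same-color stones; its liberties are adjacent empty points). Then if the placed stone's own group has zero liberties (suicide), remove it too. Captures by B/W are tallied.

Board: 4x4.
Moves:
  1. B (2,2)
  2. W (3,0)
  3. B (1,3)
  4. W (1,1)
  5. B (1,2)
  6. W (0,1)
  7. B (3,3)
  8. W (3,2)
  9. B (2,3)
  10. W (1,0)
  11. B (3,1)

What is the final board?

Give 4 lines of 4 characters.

Answer: .W..
WWBB
..BB
WB.B

Derivation:
Move 1: B@(2,2) -> caps B=0 W=0
Move 2: W@(3,0) -> caps B=0 W=0
Move 3: B@(1,3) -> caps B=0 W=0
Move 4: W@(1,1) -> caps B=0 W=0
Move 5: B@(1,2) -> caps B=0 W=0
Move 6: W@(0,1) -> caps B=0 W=0
Move 7: B@(3,3) -> caps B=0 W=0
Move 8: W@(3,2) -> caps B=0 W=0
Move 9: B@(2,3) -> caps B=0 W=0
Move 10: W@(1,0) -> caps B=0 W=0
Move 11: B@(3,1) -> caps B=1 W=0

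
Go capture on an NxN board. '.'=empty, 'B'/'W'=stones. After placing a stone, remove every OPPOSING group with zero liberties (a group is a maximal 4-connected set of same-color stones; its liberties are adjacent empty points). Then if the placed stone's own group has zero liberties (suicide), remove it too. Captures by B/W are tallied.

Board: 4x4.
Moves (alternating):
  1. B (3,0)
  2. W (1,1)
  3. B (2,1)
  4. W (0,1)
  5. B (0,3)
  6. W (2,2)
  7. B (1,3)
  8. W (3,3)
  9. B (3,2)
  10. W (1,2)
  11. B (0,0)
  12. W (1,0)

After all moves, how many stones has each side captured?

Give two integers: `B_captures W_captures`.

Answer: 0 1

Derivation:
Move 1: B@(3,0) -> caps B=0 W=0
Move 2: W@(1,1) -> caps B=0 W=0
Move 3: B@(2,1) -> caps B=0 W=0
Move 4: W@(0,1) -> caps B=0 W=0
Move 5: B@(0,3) -> caps B=0 W=0
Move 6: W@(2,2) -> caps B=0 W=0
Move 7: B@(1,3) -> caps B=0 W=0
Move 8: W@(3,3) -> caps B=0 W=0
Move 9: B@(3,2) -> caps B=0 W=0
Move 10: W@(1,2) -> caps B=0 W=0
Move 11: B@(0,0) -> caps B=0 W=0
Move 12: W@(1,0) -> caps B=0 W=1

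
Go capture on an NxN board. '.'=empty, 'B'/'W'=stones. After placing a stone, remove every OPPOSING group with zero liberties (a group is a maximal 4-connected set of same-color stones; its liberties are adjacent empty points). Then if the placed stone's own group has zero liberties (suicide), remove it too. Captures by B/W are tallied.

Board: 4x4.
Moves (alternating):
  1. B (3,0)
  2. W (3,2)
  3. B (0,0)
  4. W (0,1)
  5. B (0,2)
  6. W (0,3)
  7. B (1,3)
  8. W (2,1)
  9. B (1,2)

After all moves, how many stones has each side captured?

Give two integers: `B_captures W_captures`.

Move 1: B@(3,0) -> caps B=0 W=0
Move 2: W@(3,2) -> caps B=0 W=0
Move 3: B@(0,0) -> caps B=0 W=0
Move 4: W@(0,1) -> caps B=0 W=0
Move 5: B@(0,2) -> caps B=0 W=0
Move 6: W@(0,3) -> caps B=0 W=0
Move 7: B@(1,3) -> caps B=1 W=0
Move 8: W@(2,1) -> caps B=1 W=0
Move 9: B@(1,2) -> caps B=1 W=0

Answer: 1 0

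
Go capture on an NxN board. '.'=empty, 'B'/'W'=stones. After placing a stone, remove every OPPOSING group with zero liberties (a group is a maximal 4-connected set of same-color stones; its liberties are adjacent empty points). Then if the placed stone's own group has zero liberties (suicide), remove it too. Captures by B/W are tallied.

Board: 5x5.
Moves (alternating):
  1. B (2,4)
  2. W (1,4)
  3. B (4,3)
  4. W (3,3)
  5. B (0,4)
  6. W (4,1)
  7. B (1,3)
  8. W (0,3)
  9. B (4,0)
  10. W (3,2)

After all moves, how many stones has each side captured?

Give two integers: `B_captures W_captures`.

Answer: 1 0

Derivation:
Move 1: B@(2,4) -> caps B=0 W=0
Move 2: W@(1,4) -> caps B=0 W=0
Move 3: B@(4,3) -> caps B=0 W=0
Move 4: W@(3,3) -> caps B=0 W=0
Move 5: B@(0,4) -> caps B=0 W=0
Move 6: W@(4,1) -> caps B=0 W=0
Move 7: B@(1,3) -> caps B=1 W=0
Move 8: W@(0,3) -> caps B=1 W=0
Move 9: B@(4,0) -> caps B=1 W=0
Move 10: W@(3,2) -> caps B=1 W=0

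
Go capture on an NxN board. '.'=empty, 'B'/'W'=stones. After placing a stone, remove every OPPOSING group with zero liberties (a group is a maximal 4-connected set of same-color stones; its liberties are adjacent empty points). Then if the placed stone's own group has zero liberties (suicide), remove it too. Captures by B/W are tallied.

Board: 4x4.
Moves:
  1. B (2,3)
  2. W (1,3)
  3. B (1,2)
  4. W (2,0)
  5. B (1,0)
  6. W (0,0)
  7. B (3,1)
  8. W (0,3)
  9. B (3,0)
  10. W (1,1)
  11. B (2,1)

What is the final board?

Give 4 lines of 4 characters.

Move 1: B@(2,3) -> caps B=0 W=0
Move 2: W@(1,3) -> caps B=0 W=0
Move 3: B@(1,2) -> caps B=0 W=0
Move 4: W@(2,0) -> caps B=0 W=0
Move 5: B@(1,0) -> caps B=0 W=0
Move 6: W@(0,0) -> caps B=0 W=0
Move 7: B@(3,1) -> caps B=0 W=0
Move 8: W@(0,3) -> caps B=0 W=0
Move 9: B@(3,0) -> caps B=0 W=0
Move 10: W@(1,1) -> caps B=0 W=1
Move 11: B@(2,1) -> caps B=0 W=1

Answer: W..W
.WBW
WB.B
BB..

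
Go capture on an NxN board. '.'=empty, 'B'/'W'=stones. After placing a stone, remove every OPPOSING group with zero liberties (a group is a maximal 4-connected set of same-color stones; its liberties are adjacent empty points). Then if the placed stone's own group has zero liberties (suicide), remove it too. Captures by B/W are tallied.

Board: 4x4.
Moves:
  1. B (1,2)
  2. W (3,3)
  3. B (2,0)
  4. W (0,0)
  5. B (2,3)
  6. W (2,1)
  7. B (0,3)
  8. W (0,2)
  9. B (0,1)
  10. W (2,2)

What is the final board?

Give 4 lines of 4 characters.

Move 1: B@(1,2) -> caps B=0 W=0
Move 2: W@(3,3) -> caps B=0 W=0
Move 3: B@(2,0) -> caps B=0 W=0
Move 4: W@(0,0) -> caps B=0 W=0
Move 5: B@(2,3) -> caps B=0 W=0
Move 6: W@(2,1) -> caps B=0 W=0
Move 7: B@(0,3) -> caps B=0 W=0
Move 8: W@(0,2) -> caps B=0 W=0
Move 9: B@(0,1) -> caps B=1 W=0
Move 10: W@(2,2) -> caps B=1 W=0

Answer: WB.B
..B.
BWWB
...W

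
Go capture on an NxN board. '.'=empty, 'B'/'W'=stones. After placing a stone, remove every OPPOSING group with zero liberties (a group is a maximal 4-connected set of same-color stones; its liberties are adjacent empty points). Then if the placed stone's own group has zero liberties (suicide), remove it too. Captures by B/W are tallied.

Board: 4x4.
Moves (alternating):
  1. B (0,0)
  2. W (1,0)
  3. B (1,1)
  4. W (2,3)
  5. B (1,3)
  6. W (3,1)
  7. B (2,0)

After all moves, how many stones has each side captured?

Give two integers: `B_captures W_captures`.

Move 1: B@(0,0) -> caps B=0 W=0
Move 2: W@(1,0) -> caps B=0 W=0
Move 3: B@(1,1) -> caps B=0 W=0
Move 4: W@(2,3) -> caps B=0 W=0
Move 5: B@(1,3) -> caps B=0 W=0
Move 6: W@(3,1) -> caps B=0 W=0
Move 7: B@(2,0) -> caps B=1 W=0

Answer: 1 0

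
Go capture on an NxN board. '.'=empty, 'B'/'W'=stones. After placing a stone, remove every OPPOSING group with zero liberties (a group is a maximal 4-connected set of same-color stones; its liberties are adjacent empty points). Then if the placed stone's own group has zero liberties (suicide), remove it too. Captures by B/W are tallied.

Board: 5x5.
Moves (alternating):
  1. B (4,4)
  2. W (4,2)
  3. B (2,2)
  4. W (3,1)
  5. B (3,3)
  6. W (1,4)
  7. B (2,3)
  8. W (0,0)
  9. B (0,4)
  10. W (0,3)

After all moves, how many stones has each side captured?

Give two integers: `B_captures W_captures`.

Answer: 0 1

Derivation:
Move 1: B@(4,4) -> caps B=0 W=0
Move 2: W@(4,2) -> caps B=0 W=0
Move 3: B@(2,2) -> caps B=0 W=0
Move 4: W@(3,1) -> caps B=0 W=0
Move 5: B@(3,3) -> caps B=0 W=0
Move 6: W@(1,4) -> caps B=0 W=0
Move 7: B@(2,3) -> caps B=0 W=0
Move 8: W@(0,0) -> caps B=0 W=0
Move 9: B@(0,4) -> caps B=0 W=0
Move 10: W@(0,3) -> caps B=0 W=1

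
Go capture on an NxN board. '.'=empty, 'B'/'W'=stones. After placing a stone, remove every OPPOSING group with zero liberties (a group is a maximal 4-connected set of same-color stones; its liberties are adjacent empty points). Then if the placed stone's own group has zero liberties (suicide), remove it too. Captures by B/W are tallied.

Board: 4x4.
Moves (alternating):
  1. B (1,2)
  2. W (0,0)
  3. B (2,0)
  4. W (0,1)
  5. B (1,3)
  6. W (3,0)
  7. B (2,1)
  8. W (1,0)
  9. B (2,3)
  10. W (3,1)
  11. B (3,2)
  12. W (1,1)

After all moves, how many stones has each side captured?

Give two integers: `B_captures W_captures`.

Answer: 2 0

Derivation:
Move 1: B@(1,2) -> caps B=0 W=0
Move 2: W@(0,0) -> caps B=0 W=0
Move 3: B@(2,0) -> caps B=0 W=0
Move 4: W@(0,1) -> caps B=0 W=0
Move 5: B@(1,3) -> caps B=0 W=0
Move 6: W@(3,0) -> caps B=0 W=0
Move 7: B@(2,1) -> caps B=0 W=0
Move 8: W@(1,0) -> caps B=0 W=0
Move 9: B@(2,3) -> caps B=0 W=0
Move 10: W@(3,1) -> caps B=0 W=0
Move 11: B@(3,2) -> caps B=2 W=0
Move 12: W@(1,1) -> caps B=2 W=0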